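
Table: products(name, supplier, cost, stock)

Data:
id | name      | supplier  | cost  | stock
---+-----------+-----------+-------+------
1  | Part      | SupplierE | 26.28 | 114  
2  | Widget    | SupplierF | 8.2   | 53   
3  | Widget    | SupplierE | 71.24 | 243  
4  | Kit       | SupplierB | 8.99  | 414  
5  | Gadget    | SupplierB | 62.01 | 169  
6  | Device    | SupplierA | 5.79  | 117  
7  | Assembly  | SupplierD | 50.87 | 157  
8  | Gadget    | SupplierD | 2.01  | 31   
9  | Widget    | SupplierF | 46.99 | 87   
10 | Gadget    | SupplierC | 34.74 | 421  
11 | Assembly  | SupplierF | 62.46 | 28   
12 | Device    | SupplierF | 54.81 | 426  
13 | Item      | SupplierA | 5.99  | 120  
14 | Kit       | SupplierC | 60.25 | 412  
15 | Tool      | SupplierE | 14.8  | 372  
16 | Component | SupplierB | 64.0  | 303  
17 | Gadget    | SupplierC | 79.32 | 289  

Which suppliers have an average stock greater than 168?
SELECT supplier, AVG(stock)
FROM products
GROUP BY supplier
HAVING AVG(stock) > 168

Result:
  SupplierB: avg=295.33
  SupplierC: avg=374.00
  SupplierE: avg=243.00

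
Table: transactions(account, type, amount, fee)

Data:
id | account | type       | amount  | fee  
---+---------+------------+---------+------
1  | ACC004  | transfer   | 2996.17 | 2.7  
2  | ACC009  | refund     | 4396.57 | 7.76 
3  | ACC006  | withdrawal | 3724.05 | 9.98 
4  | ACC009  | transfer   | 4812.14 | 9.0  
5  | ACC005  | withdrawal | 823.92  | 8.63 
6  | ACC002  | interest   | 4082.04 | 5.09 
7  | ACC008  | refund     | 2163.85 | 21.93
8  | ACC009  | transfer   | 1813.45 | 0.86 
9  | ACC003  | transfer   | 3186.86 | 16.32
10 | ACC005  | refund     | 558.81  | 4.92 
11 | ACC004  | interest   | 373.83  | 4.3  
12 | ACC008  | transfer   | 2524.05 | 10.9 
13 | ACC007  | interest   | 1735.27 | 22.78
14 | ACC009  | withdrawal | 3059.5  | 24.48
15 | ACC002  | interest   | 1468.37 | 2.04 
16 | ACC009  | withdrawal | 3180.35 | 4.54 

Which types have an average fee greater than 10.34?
SELECT type, AVG(fee)
FROM transactions
GROUP BY type
HAVING AVG(fee) > 10.34

Result:
  refund: avg=11.54
  withdrawal: avg=11.91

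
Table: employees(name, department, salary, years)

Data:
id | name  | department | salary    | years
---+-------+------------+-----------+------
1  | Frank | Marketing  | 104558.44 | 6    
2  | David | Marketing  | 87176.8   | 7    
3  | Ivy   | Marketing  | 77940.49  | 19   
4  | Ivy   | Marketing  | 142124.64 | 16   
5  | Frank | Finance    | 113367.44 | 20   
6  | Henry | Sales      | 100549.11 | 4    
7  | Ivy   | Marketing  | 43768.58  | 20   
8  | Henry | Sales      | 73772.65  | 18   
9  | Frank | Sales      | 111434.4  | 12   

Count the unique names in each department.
SELECT department, COUNT(DISTINCT name)
FROM employees
GROUP BY department

Result:
  Finance: 1 distinct
  Marketing: 3 distinct
  Sales: 2 distinct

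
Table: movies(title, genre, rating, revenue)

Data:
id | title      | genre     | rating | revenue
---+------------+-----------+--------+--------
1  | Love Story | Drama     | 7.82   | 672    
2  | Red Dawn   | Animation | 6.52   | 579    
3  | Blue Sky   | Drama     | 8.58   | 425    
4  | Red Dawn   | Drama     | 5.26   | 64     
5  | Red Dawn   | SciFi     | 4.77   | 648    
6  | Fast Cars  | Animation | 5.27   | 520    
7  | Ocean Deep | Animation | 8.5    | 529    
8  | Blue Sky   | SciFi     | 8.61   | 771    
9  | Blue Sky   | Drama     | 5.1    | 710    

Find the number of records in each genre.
SELECT genre, COUNT(*) as count
FROM movies
GROUP BY genre

Result:
  Animation: 3
  Drama: 4
  SciFi: 2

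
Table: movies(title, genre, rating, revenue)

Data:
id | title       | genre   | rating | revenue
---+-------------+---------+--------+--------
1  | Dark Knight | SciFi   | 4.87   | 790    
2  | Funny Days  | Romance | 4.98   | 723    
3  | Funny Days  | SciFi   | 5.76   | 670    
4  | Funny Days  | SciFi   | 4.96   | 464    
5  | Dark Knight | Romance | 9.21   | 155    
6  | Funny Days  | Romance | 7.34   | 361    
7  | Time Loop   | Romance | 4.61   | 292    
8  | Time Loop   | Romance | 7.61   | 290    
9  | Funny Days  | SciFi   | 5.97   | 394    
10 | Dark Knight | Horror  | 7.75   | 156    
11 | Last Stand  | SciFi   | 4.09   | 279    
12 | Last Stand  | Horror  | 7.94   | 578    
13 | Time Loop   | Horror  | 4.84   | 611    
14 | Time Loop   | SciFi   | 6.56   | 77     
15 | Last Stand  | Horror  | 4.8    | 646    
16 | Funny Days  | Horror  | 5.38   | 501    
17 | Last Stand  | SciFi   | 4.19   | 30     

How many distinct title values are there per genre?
SELECT genre, COUNT(DISTINCT title)
FROM movies
GROUP BY genre

Result:
  Horror: 4 distinct
  Romance: 3 distinct
  SciFi: 4 distinct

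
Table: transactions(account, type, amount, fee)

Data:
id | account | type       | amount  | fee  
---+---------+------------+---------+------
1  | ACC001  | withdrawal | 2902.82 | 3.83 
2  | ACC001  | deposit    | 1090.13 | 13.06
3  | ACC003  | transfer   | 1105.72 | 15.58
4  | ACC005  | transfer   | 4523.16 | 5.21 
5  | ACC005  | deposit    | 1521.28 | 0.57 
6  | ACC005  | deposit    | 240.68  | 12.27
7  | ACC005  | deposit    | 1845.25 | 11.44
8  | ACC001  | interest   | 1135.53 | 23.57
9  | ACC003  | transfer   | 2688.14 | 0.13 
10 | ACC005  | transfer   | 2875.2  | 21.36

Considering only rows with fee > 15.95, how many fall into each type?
SELECT type, COUNT(*)
FROM transactions
WHERE fee > 15.95
GROUP BY type

Note: WHERE filters rows before grouping.

Result:
  interest: 1
  transfer: 1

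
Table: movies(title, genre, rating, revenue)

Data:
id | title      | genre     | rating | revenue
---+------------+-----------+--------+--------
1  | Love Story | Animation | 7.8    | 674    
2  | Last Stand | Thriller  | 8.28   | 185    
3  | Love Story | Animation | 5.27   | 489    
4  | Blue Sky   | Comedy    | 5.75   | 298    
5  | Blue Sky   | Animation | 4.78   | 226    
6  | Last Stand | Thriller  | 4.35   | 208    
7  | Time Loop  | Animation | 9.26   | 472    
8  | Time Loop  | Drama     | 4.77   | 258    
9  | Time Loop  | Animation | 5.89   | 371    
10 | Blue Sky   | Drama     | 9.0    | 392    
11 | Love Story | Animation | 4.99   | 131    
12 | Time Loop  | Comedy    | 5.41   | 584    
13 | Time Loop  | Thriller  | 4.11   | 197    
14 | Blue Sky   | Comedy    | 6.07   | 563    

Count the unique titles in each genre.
SELECT genre, COUNT(DISTINCT title)
FROM movies
GROUP BY genre

Result:
  Animation: 3 distinct
  Comedy: 2 distinct
  Drama: 2 distinct
  Thriller: 2 distinct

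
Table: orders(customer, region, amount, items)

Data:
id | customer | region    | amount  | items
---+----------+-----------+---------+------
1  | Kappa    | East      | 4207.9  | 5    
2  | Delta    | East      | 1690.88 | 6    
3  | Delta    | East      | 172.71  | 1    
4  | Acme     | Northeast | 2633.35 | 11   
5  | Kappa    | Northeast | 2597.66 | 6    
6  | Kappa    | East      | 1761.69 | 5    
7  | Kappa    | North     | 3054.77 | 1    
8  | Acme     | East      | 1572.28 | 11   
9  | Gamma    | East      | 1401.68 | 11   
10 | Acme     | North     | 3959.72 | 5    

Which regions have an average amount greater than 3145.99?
SELECT region, AVG(amount)
FROM orders
GROUP BY region
HAVING AVG(amount) > 3145.99

Result:
  North: avg=3507.25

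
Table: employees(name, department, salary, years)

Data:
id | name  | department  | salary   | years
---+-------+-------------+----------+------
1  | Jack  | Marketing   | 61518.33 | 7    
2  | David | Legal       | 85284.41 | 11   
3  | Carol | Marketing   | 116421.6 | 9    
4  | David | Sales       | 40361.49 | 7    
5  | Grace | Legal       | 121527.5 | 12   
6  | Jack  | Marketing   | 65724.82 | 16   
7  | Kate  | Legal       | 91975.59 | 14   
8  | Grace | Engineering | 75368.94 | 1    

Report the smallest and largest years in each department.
SELECT department, MIN(years), MAX(years)
FROM employees
GROUP BY department

Result:
  Engineering: min=1, max=1
  Legal: min=11, max=14
  Marketing: min=7, max=16
  Sales: min=7, max=7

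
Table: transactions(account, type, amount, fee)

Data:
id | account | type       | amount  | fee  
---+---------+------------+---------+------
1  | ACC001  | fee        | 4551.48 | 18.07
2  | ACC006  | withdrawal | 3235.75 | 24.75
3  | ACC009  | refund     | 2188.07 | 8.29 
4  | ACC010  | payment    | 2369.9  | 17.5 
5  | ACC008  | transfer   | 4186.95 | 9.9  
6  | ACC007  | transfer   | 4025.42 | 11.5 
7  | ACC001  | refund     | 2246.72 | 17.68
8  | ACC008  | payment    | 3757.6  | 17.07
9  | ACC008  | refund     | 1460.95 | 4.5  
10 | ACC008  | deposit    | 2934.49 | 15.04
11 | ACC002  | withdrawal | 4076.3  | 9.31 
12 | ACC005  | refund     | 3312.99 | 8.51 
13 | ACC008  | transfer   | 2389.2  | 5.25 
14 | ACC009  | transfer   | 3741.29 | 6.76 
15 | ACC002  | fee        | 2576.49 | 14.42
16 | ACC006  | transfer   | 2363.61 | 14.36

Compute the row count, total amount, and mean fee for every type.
SELECT type,
       COUNT(*) as cnt,
       SUM(amount) as total_amount,
       AVG(fee) as avg_fee
FROM transactions
GROUP BY type

Result:
  deposit: 1 records, 2934.49 total amount, 15.04 avg fee
  fee: 2 records, 7127.97 total amount, 16.25 avg fee
  payment: 2 records, 6127.50 total amount, 17.29 avg fee
  refund: 4 records, 9208.73 total amount, 9.75 avg fee
  transfer: 5 records, 16706.47 total amount, 9.55 avg fee
  withdrawal: 2 records, 7312.05 total amount, 17.03 avg fee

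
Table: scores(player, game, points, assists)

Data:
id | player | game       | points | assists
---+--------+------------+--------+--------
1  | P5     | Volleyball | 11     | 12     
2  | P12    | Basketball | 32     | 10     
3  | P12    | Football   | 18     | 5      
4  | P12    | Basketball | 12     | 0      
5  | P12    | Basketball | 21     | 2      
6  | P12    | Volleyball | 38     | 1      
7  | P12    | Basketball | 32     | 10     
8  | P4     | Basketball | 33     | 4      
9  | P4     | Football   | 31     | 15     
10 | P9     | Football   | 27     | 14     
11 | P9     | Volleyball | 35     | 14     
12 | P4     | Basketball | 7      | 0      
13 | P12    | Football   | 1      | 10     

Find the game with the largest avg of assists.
SELECT game, AVG(assists) as val
FROM scores
GROUP BY game
ORDER BY val DESC
LIMIT 1

Result: Football with avg(assists) = 11.00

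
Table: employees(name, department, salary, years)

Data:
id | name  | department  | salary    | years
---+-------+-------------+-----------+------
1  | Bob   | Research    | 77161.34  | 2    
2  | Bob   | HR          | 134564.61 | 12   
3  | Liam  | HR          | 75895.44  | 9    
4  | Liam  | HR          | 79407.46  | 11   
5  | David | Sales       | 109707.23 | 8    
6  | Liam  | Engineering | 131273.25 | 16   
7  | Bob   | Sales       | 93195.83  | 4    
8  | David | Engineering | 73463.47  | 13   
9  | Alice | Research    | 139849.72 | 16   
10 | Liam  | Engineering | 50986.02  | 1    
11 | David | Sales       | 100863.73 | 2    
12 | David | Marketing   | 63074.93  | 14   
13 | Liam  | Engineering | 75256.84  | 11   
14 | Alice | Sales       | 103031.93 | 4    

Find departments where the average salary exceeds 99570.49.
SELECT department, AVG(salary)
FROM employees
GROUP BY department
HAVING AVG(salary) > 99570.49

Result:
  Research: avg=108505.53
  Sales: avg=101699.68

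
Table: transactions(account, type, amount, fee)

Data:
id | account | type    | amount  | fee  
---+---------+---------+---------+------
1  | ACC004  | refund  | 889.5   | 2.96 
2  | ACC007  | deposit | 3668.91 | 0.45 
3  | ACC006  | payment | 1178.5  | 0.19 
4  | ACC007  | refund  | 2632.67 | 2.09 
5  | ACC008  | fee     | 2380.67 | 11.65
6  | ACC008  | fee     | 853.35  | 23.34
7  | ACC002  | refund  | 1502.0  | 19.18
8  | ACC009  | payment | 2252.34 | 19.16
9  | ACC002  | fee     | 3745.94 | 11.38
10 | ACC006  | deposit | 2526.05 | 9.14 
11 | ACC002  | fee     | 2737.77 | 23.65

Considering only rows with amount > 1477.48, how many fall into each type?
SELECT type, COUNT(*)
FROM transactions
WHERE amount > 1477.48
GROUP BY type

Note: WHERE filters rows before grouping.

Result:
  deposit: 2
  fee: 3
  payment: 1
  refund: 2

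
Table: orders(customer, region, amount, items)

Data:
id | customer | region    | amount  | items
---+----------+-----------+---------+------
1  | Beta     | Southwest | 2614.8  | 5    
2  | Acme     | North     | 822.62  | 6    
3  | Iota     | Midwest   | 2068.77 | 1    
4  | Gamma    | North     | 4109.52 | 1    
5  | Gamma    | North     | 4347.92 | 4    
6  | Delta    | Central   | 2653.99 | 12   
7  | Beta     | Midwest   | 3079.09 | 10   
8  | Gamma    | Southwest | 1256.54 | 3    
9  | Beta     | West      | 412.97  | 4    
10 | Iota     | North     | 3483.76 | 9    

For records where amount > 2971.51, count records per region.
SELECT region, COUNT(*)
FROM orders
WHERE amount > 2971.51
GROUP BY region

Note: WHERE filters rows before grouping.

Result:
  Midwest: 1
  North: 3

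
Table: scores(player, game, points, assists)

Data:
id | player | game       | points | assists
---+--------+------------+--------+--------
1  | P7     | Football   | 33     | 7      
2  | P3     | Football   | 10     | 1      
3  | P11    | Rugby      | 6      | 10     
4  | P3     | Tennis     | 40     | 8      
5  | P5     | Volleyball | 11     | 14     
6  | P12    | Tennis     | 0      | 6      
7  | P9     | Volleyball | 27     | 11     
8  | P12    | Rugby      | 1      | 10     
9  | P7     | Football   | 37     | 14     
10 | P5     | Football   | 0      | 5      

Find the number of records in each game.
SELECT game, COUNT(*) as count
FROM scores
GROUP BY game

Result:
  Football: 4
  Rugby: 2
  Tennis: 2
  Volleyball: 2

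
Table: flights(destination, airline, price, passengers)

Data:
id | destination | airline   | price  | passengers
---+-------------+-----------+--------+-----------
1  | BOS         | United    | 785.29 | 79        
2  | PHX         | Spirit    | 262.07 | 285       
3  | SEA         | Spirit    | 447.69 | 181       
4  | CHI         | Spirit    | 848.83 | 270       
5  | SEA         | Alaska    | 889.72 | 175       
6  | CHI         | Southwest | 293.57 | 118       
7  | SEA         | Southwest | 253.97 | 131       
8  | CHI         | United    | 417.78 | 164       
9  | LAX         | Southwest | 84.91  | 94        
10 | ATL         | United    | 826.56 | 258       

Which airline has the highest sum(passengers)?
SELECT airline, SUM(passengers) as val
FROM flights
GROUP BY airline
ORDER BY val DESC
LIMIT 1

Result: Spirit with sum(passengers) = 736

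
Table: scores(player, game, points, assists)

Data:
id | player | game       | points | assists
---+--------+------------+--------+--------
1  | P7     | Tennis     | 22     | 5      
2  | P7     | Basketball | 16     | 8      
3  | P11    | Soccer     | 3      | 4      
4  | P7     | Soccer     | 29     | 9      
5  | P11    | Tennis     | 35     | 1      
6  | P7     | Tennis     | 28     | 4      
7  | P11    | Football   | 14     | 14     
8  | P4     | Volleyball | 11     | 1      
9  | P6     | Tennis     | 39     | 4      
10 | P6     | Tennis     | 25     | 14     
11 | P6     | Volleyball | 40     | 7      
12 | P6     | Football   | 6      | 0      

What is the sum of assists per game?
SELECT game, SUM(assists) as result
FROM scores
GROUP BY game

Result:
  Basketball: 8
  Football: 14
  Soccer: 13
  Tennis: 28
  Volleyball: 8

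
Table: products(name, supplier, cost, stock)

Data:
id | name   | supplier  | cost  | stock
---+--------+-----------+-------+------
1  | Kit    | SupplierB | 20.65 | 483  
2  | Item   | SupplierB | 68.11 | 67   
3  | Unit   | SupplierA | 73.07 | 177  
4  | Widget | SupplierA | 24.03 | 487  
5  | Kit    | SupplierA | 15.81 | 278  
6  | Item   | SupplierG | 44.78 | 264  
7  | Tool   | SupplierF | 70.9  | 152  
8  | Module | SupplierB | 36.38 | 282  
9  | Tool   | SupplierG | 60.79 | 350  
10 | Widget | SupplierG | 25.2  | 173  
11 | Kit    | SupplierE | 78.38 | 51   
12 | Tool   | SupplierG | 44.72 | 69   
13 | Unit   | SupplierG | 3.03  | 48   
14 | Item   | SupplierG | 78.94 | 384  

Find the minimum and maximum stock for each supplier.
SELECT supplier, MIN(stock), MAX(stock)
FROM products
GROUP BY supplier

Result:
  SupplierA: min=177, max=487
  SupplierB: min=67, max=483
  SupplierE: min=51, max=51
  SupplierF: min=152, max=152
  SupplierG: min=48, max=384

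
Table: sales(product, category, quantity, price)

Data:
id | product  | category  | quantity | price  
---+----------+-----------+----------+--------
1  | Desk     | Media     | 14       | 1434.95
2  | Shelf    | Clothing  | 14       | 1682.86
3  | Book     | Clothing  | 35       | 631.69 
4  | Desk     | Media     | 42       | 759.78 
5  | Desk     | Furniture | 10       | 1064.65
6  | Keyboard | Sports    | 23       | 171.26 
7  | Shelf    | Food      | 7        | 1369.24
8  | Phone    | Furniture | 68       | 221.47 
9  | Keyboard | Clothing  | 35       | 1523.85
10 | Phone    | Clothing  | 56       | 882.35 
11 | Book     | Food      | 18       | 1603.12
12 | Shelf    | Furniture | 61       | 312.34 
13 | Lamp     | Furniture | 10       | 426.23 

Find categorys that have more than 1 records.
SELECT category, COUNT(*) as cnt
FROM sales
GROUP BY category
HAVING COUNT(*) > 1

Result:
  Clothing: 4
  Food: 2
  Furniture: 4
  Media: 2

Note: HAVING filters groups after aggregation, WHERE filters rows before.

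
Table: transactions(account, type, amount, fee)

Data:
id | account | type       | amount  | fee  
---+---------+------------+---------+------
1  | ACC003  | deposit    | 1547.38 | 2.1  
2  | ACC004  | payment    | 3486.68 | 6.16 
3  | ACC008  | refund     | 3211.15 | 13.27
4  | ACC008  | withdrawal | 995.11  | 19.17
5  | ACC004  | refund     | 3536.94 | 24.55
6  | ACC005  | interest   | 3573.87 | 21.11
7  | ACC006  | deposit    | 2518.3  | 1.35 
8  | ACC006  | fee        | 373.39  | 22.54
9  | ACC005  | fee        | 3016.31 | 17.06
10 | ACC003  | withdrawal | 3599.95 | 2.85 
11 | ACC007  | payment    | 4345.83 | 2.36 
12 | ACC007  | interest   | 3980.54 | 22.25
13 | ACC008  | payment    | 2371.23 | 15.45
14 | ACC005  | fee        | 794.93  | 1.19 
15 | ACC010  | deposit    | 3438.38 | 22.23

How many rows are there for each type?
SELECT type, COUNT(*) as count
FROM transactions
GROUP BY type

Result:
  deposit: 3
  fee: 3
  interest: 2
  payment: 3
  refund: 2
  withdrawal: 2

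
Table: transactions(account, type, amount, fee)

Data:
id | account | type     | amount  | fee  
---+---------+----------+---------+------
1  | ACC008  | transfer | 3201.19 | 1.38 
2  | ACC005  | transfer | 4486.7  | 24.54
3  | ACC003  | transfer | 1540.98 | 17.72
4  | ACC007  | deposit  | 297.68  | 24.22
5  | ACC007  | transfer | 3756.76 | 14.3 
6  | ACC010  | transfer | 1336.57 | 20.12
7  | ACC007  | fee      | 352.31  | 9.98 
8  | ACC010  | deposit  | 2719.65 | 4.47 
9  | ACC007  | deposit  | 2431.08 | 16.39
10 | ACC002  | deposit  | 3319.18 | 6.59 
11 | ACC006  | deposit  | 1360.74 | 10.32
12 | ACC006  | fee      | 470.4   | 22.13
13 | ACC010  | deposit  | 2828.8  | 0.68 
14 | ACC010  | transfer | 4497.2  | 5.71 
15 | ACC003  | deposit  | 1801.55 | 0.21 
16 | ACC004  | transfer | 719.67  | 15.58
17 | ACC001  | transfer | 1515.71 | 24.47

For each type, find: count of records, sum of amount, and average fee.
SELECT type,
       COUNT(*) as cnt,
       SUM(amount) as total_amount,
       AVG(fee) as avg_fee
FROM transactions
GROUP BY type

Result:
  deposit: 7 records, 14758.68 total amount, 8.98 avg fee
  fee: 2 records, 822.71 total amount, 16.06 avg fee
  transfer: 8 records, 21054.78 total amount, 15.48 avg fee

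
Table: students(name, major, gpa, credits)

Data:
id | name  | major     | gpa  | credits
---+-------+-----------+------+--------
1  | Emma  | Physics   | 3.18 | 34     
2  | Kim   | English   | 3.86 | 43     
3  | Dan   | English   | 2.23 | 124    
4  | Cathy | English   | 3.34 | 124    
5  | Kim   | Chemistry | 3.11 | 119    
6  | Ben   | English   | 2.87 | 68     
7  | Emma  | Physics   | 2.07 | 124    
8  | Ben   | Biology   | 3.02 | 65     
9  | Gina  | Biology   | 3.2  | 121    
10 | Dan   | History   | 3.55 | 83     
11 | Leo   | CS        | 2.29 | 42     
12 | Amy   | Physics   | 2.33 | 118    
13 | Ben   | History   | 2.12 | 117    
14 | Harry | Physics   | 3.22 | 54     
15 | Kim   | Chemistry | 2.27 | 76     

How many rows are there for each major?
SELECT major, COUNT(*) as count
FROM students
GROUP BY major

Result:
  Biology: 2
  CS: 1
  Chemistry: 2
  English: 4
  History: 2
  Physics: 4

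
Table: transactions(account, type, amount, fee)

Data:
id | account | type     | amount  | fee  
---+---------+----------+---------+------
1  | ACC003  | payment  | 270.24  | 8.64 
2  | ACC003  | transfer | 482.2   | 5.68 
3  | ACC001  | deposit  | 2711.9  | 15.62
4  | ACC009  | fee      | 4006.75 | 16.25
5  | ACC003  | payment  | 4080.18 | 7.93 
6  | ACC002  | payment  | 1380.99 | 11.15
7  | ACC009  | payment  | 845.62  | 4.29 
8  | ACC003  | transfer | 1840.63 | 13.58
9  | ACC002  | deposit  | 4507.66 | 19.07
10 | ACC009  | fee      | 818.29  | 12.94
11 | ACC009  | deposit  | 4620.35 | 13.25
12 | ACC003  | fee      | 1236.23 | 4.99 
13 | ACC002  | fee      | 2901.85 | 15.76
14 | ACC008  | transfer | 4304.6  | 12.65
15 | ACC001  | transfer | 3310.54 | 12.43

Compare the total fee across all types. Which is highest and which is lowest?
SELECT type, SUM(fee)
FROM transactions
GROUP BY type
ORDER BY SUM(fee)

All groups:
  payment: 32.01
  transfer: 44.34
  deposit: 47.94
  fee: 49.94

Highest: fee (49.94)
Lowest: payment (32.01)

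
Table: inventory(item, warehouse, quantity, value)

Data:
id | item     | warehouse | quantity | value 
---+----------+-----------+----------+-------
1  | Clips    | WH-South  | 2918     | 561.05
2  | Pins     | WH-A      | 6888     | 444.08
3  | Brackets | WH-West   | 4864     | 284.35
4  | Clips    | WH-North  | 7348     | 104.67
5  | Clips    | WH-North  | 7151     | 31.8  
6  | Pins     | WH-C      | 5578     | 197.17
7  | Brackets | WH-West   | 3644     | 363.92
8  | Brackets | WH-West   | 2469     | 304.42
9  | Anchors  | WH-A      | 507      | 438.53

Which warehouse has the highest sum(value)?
SELECT warehouse, SUM(value) as val
FROM inventory
GROUP BY warehouse
ORDER BY val DESC
LIMIT 1

Result: WH-West with sum(value) = 952.69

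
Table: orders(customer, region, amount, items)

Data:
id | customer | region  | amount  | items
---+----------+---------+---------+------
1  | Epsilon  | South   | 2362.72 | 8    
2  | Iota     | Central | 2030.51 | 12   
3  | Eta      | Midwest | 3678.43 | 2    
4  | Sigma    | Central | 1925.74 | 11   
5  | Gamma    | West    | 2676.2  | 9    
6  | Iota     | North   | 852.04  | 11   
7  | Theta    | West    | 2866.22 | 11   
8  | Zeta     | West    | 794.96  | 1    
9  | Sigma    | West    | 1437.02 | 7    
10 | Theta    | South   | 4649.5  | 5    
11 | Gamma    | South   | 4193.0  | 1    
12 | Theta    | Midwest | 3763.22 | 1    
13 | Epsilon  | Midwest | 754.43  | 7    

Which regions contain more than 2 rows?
SELECT region, COUNT(*) as cnt
FROM orders
GROUP BY region
HAVING COUNT(*) > 2

Result:
  Midwest: 3
  South: 3
  West: 4

Note: HAVING filters groups after aggregation, WHERE filters rows before.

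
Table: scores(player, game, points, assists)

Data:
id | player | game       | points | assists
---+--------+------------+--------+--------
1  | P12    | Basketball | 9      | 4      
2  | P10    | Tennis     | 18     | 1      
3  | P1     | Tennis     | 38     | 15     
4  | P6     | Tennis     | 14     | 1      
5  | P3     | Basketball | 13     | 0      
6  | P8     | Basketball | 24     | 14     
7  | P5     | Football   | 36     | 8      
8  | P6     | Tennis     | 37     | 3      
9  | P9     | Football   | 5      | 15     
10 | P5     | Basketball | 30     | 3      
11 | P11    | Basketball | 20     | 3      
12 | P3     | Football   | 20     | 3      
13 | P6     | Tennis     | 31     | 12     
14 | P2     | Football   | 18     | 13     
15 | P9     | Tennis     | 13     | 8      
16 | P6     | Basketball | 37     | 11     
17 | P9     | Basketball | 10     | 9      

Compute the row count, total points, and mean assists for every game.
SELECT game,
       COUNT(*) as cnt,
       SUM(points) as total_points,
       AVG(assists) as avg_assists
FROM scores
GROUP BY game

Result:
  Basketball: 7 records, 143 total points, 6.29 avg assists
  Football: 4 records, 79 total points, 9.75 avg assists
  Tennis: 6 records, 151 total points, 6.67 avg assists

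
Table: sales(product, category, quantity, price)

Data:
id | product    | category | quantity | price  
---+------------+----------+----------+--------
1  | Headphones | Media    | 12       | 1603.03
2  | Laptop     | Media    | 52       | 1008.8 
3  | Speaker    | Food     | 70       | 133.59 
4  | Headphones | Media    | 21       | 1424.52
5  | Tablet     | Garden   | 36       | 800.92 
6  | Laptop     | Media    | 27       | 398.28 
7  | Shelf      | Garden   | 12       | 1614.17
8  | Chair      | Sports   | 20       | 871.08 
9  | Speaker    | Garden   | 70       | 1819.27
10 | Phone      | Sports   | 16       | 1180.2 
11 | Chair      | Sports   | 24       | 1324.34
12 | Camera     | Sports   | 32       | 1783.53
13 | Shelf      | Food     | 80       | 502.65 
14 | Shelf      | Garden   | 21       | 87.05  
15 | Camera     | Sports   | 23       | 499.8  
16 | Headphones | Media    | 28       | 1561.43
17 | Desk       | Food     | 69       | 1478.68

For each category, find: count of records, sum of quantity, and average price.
SELECT category,
       COUNT(*) as cnt,
       SUM(quantity) as total_quantity,
       AVG(price) as avg_price
FROM sales
GROUP BY category

Result:
  Food: 3 records, 219 total quantity, 704.97 avg price
  Garden: 4 records, 139 total quantity, 1080.35 avg price
  Media: 5 records, 140 total quantity, 1199.21 avg price
  Sports: 5 records, 115 total quantity, 1131.79 avg price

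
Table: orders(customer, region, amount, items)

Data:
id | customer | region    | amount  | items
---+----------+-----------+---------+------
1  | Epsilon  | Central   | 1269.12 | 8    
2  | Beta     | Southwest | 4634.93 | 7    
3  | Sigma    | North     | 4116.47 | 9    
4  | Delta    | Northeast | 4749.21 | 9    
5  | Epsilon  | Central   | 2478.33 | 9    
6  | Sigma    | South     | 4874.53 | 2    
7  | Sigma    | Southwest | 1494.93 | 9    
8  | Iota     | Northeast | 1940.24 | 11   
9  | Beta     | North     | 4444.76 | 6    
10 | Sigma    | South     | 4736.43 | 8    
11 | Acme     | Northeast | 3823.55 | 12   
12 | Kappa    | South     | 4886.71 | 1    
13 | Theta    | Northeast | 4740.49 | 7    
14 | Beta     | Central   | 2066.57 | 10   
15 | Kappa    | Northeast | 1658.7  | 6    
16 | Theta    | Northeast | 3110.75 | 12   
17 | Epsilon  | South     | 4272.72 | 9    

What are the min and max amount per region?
SELECT region, MIN(amount), MAX(amount)
FROM orders
GROUP BY region

Result:
  Central: min=1269.12, max=2478.33
  North: min=4116.47, max=4444.76
  Northeast: min=1658.70, max=4749.21
  South: min=4272.72, max=4886.71
  Southwest: min=1494.93, max=4634.93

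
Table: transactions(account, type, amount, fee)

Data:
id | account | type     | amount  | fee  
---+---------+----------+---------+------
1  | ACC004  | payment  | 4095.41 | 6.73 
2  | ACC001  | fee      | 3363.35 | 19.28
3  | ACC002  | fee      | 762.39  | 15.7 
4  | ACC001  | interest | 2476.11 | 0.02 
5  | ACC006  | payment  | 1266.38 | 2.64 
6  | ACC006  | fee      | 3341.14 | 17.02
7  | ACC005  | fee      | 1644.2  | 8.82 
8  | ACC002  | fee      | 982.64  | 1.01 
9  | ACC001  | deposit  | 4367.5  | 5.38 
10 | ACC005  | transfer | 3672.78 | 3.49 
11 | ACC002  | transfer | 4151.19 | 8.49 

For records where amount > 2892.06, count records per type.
SELECT type, COUNT(*)
FROM transactions
WHERE amount > 2892.06
GROUP BY type

Note: WHERE filters rows before grouping.

Result:
  deposit: 1
  fee: 2
  payment: 1
  transfer: 2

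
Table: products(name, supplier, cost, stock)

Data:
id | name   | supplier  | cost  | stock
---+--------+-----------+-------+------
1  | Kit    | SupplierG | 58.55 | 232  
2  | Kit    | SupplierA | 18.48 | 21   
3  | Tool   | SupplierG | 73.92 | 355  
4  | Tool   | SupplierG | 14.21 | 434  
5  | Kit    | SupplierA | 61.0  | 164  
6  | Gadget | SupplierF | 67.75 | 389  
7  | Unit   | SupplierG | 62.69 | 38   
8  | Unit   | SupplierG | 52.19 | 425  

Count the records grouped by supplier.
SELECT supplier, COUNT(*) as count
FROM products
GROUP BY supplier

Result:
  SupplierA: 2
  SupplierF: 1
  SupplierG: 5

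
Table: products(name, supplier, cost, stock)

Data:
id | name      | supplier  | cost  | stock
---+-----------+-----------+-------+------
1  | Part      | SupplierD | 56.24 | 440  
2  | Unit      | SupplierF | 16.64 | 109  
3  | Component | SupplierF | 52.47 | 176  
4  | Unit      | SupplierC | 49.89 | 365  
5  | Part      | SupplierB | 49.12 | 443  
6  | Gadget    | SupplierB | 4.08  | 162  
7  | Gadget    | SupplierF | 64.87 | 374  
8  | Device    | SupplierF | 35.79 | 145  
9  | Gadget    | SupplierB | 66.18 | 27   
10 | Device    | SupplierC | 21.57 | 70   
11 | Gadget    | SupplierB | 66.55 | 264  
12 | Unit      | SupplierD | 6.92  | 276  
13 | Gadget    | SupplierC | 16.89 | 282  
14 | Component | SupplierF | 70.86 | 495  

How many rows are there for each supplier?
SELECT supplier, COUNT(*) as count
FROM products
GROUP BY supplier

Result:
  SupplierB: 4
  SupplierC: 3
  SupplierD: 2
  SupplierF: 5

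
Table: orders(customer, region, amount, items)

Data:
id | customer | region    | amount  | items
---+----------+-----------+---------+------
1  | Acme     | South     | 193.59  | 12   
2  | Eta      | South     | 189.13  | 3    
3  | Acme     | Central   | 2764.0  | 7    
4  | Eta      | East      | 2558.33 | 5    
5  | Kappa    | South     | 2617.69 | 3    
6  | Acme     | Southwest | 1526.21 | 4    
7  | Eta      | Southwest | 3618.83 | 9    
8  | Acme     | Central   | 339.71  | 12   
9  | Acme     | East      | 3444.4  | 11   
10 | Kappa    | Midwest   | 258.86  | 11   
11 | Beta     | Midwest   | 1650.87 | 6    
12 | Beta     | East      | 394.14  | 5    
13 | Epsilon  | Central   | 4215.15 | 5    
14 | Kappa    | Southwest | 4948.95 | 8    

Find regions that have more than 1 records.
SELECT region, COUNT(*) as cnt
FROM orders
GROUP BY region
HAVING COUNT(*) > 1

Result:
  Central: 3
  East: 3
  Midwest: 2
  South: 3
  Southwest: 3

Note: HAVING filters groups after aggregation, WHERE filters rows before.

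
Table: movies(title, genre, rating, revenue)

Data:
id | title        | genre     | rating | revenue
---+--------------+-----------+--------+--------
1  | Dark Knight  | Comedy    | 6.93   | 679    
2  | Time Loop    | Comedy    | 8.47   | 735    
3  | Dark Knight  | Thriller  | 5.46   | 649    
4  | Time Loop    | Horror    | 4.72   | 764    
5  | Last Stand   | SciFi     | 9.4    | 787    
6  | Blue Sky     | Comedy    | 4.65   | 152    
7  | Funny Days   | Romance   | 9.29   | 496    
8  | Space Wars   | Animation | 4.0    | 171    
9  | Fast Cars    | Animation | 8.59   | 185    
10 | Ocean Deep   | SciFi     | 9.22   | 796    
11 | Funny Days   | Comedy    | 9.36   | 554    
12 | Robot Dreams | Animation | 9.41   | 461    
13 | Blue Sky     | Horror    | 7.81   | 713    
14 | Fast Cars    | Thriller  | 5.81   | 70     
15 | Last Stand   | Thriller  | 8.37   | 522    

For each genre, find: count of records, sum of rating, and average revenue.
SELECT genre,
       COUNT(*) as cnt,
       SUM(rating) as total_rating,
       AVG(revenue) as avg_revenue
FROM movies
GROUP BY genre

Result:
  Animation: 3 records, 22.00 total rating, 272.33 avg revenue
  Comedy: 4 records, 29.41 total rating, 530.00 avg revenue
  Horror: 2 records, 12.53 total rating, 738.50 avg revenue
  Romance: 1 records, 9.29 total rating, 496.00 avg revenue
  SciFi: 2 records, 18.62 total rating, 791.50 avg revenue
  Thriller: 3 records, 19.64 total rating, 413.67 avg revenue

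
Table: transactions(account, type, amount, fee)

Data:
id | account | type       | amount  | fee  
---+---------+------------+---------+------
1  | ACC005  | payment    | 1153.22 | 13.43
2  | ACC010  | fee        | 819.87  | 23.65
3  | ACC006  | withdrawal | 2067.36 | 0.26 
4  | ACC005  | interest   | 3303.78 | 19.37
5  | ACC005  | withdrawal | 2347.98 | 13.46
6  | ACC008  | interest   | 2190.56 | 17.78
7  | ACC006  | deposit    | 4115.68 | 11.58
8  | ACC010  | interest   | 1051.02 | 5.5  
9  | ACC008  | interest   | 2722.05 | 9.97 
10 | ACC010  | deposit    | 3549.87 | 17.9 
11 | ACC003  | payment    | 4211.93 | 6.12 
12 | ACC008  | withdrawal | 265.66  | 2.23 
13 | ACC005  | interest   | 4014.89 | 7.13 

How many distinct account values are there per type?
SELECT type, COUNT(DISTINCT account)
FROM transactions
GROUP BY type

Result:
  deposit: 2 distinct
  fee: 1 distinct
  interest: 3 distinct
  payment: 2 distinct
  withdrawal: 3 distinct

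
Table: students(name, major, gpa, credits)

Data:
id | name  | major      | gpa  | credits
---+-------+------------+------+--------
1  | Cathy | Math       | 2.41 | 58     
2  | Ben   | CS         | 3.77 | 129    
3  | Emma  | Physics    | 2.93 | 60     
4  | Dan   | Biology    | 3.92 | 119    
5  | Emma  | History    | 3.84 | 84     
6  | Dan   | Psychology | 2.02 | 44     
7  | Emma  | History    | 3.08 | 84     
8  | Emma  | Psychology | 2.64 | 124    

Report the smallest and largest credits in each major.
SELECT major, MIN(credits), MAX(credits)
FROM students
GROUP BY major

Result:
  Biology: min=119, max=119
  CS: min=129, max=129
  History: min=84, max=84
  Math: min=58, max=58
  Physics: min=60, max=60
  Psychology: min=44, max=124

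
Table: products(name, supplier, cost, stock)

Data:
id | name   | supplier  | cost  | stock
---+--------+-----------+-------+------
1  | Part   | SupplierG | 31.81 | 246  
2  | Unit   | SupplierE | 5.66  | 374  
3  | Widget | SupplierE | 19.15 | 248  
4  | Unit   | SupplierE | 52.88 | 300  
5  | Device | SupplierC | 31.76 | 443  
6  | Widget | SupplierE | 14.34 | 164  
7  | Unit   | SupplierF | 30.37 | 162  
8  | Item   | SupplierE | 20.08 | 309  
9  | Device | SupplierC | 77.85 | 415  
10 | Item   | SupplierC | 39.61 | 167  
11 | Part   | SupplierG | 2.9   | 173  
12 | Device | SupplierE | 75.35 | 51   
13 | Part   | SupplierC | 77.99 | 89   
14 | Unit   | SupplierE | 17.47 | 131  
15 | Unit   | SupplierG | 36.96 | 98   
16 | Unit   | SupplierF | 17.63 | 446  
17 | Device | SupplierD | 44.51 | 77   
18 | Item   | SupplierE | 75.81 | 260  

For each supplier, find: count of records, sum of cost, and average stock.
SELECT supplier,
       COUNT(*) as cnt,
       SUM(cost) as total_cost,
       AVG(stock) as avg_stock
FROM products
GROUP BY supplier

Result:
  SupplierC: 4 records, 227.21 total cost, 278.50 avg stock
  SupplierD: 1 records, 44.51 total cost, 77.00 avg stock
  SupplierE: 8 records, 280.74 total cost, 229.63 avg stock
  SupplierF: 2 records, 48.00 total cost, 304.00 avg stock
  SupplierG: 3 records, 71.67 total cost, 172.33 avg stock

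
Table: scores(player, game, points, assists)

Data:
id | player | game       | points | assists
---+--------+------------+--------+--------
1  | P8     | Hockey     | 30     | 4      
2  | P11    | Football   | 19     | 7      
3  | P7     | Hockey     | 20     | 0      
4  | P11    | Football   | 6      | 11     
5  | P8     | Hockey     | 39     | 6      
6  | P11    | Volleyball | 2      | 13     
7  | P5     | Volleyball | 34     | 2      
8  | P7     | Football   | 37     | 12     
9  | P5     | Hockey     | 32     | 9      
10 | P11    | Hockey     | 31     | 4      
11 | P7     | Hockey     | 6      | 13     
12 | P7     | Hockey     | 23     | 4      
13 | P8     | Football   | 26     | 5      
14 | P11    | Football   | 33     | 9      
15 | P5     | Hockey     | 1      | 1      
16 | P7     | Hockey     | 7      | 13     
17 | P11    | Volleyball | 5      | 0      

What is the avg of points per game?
SELECT game, AVG(points) as result
FROM scores
GROUP BY game

Result:
  Football: 24.20
  Hockey: 21.00
  Volleyball: 13.67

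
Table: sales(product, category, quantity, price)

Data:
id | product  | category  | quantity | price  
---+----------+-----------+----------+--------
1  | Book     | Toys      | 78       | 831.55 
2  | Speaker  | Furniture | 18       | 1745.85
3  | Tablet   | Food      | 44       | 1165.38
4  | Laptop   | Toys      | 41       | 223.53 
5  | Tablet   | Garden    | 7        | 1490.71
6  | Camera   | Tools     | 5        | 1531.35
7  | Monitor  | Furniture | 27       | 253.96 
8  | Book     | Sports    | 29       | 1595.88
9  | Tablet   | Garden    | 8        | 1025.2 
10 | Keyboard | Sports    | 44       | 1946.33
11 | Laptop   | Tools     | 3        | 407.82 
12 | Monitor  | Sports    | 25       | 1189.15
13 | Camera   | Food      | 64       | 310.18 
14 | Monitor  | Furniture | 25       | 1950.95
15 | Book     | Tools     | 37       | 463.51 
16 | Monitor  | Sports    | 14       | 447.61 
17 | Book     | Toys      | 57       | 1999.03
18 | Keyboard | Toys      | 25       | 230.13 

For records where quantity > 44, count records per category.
SELECT category, COUNT(*)
FROM sales
WHERE quantity > 44
GROUP BY category

Note: WHERE filters rows before grouping.

Result:
  Food: 1
  Toys: 2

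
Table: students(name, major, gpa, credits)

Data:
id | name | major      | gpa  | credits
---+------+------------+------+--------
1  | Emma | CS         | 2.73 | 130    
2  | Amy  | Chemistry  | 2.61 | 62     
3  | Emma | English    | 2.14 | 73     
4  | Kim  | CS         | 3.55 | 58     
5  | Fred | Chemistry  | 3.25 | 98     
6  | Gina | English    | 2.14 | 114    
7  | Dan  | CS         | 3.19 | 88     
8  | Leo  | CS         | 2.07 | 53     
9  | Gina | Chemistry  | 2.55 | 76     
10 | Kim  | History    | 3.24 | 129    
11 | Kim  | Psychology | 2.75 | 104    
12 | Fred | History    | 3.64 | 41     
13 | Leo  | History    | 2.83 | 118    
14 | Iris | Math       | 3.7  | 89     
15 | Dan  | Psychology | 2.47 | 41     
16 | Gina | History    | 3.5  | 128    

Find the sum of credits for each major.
SELECT major, SUM(credits) as result
FROM students
GROUP BY major

Result:
  CS: 329
  Chemistry: 236
  English: 187
  History: 416
  Math: 89
  Psychology: 145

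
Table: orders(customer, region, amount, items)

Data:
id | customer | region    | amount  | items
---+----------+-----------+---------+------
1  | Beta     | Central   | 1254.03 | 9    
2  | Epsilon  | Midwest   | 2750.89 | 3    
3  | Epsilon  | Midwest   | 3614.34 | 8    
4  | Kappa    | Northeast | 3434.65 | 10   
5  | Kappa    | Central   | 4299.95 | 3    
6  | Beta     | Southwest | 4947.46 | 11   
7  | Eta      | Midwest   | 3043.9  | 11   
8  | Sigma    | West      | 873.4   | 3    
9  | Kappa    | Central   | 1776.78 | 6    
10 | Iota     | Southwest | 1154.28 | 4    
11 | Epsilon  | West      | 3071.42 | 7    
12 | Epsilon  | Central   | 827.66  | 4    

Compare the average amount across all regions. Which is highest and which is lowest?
SELECT region, AVG(amount)
FROM orders
GROUP BY region
ORDER BY AVG(amount)

All groups:
  West: 1972.41
  Central: 2039.61
  Southwest: 3050.87
  Midwest: 3136.38
  Northeast: 3434.65

Highest: Northeast (3434.65)
Lowest: West (1972.41)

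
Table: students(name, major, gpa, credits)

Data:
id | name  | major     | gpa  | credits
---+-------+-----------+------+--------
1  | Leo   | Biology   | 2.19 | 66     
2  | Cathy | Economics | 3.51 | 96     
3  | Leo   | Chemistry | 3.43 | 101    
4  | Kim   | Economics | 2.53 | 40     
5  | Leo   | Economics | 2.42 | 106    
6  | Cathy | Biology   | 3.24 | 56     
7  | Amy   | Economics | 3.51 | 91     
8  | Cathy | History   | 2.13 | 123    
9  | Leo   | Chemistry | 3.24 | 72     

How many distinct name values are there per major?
SELECT major, COUNT(DISTINCT name)
FROM students
GROUP BY major

Result:
  Biology: 2 distinct
  Chemistry: 1 distinct
  Economics: 4 distinct
  History: 1 distinct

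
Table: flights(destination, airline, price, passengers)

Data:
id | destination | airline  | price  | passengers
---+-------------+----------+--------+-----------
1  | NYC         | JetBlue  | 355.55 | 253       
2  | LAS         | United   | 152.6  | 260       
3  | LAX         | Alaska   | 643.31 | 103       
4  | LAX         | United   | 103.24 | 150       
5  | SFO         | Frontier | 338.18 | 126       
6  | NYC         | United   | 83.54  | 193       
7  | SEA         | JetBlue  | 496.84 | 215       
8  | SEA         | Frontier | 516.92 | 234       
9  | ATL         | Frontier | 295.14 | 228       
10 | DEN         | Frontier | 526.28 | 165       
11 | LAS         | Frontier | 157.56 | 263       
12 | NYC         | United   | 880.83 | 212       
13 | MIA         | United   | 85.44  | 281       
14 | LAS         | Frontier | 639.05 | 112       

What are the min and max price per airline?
SELECT airline, MIN(price), MAX(price)
FROM flights
GROUP BY airline

Result:
  Alaska: min=643.31, max=643.31
  Frontier: min=157.56, max=639.05
  JetBlue: min=355.55, max=496.84
  United: min=83.54, max=880.83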